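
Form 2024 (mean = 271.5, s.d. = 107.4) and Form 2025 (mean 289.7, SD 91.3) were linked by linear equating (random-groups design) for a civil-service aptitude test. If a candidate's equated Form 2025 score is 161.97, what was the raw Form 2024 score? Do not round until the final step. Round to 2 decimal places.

Invert y = (SD_Y/SD_X)(x − M_X) + M_Y:
x = (SD_X/SD_Y)(y − M_Y) + M_X = (107.4/91.3)(161.97 − 289.7) + 271.5
x = 1.176342 × -127.730 + 271.5 = 121.25

121.25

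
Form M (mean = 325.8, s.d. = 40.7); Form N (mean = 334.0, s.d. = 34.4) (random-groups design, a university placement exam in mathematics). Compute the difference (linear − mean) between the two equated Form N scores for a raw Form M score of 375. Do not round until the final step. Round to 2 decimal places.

-7.62

Mean-equated: 375 + (334.0 − 325.8) = 383.20
Linear-equated: (34.4/40.7)(375 − 325.8) + 334.0 = 375.584
Difference = 375.584 − 383.20 = -7.62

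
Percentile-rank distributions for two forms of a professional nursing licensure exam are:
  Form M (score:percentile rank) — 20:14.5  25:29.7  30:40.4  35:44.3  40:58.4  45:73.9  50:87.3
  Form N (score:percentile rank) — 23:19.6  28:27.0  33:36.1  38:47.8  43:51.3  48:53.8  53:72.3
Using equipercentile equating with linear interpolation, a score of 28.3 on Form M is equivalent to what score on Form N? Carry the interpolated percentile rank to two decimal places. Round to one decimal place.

PR of 28.3 on Form M: 29.7 + (28.3 − 25)/(30 − 25) × (40.4 − 29.7) = 36.76
On Form N, PR 36.76 falls between score 33 (PR 36.1) and 38 (PR 47.8).
Interpolate: 33 + (36.76 − 36.1)/(47.8 − 36.1) × (38 − 33) = 33.3

33.3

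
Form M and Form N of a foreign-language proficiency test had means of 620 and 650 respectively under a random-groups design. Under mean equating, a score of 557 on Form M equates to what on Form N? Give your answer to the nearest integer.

587

Mean equating: y = x + (M_Y − M_X) = 557 + (650 − 620) = 587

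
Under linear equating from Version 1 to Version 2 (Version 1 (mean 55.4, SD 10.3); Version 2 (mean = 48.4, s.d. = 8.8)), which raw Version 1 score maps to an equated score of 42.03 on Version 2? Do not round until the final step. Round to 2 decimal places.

47.94

Invert y = (SD_Y/SD_X)(x − M_X) + M_Y:
x = (SD_X/SD_Y)(y − M_Y) + M_X = (10.3/8.8)(42.03 − 48.4) + 55.4
x = 1.170455 × -6.370 + 55.4 = 47.94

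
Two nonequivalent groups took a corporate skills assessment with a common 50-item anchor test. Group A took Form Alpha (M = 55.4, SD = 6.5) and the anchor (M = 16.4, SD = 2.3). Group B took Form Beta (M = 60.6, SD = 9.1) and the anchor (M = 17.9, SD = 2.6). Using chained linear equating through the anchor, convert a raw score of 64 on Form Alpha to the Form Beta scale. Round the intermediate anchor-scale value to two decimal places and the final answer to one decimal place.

66.0

Form Alpha → anchor (Group A): v = (2.3/6.5)(64 − 55.4) + 16.4 = 19.44
anchor → Form Beta (Group B): y = (9.1/2.6)(19.44 − 17.9) + 60.6 = 66.0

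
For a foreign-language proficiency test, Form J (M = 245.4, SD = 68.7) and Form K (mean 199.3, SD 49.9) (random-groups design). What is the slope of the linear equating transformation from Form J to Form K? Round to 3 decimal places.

0.726

A = SD_Y / SD_X = 49.9 / 68.7 = 0.726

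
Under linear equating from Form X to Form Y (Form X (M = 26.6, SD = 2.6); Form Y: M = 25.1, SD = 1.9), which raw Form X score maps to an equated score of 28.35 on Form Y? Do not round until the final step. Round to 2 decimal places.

31.05

Invert y = (SD_Y/SD_X)(x − M_X) + M_Y:
x = (SD_X/SD_Y)(y − M_Y) + M_X = (2.6/1.9)(28.35 − 25.1) + 26.6
x = 1.368421 × 3.250 + 26.6 = 31.05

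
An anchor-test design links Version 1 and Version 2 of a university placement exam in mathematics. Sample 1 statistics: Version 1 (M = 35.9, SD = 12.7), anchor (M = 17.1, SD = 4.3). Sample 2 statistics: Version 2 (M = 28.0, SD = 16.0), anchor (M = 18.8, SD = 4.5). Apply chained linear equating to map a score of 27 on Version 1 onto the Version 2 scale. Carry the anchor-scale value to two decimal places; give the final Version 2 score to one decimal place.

Version 1 → anchor (Sample 1): v = (4.3/12.7)(27 − 35.9) + 17.1 = 14.09
anchor → Version 2 (Sample 2): y = (16.0/4.5)(14.09 − 18.8) + 28.0 = 11.3

11.3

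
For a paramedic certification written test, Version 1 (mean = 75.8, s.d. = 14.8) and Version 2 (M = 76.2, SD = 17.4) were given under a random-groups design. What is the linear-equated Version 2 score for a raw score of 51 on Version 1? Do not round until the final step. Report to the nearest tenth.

47.0

Linear equating: y = (SD_Y/SD_X)(x − M_X) + M_Y
y = (17.4/14.8)(51 − 75.8) + 76.2
y = 1.175676 × -24.8 + 76.2 = -29.1568 + 76.2 = 47.0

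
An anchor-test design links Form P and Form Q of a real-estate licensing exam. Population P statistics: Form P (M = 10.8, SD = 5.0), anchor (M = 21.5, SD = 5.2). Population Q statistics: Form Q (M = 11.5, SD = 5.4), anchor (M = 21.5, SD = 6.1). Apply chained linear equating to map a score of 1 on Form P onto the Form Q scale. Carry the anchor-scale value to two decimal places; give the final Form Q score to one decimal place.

Form P → anchor (Population P): v = (5.2/5.0)(1 − 10.8) + 21.5 = 11.31
anchor → Form Q (Population Q): y = (5.4/6.1)(11.31 − 21.5) + 11.5 = 2.5

2.5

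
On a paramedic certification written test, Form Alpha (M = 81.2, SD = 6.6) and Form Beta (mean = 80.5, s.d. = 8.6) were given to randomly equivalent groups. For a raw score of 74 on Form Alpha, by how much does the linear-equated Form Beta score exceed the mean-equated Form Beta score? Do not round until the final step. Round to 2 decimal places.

Mean-equated: 74 + (80.5 − 81.2) = 73.30
Linear-equated: (8.6/6.6)(74 − 81.2) + 80.5 = 71.118
Difference = 71.118 − 73.30 = -2.18

-2.18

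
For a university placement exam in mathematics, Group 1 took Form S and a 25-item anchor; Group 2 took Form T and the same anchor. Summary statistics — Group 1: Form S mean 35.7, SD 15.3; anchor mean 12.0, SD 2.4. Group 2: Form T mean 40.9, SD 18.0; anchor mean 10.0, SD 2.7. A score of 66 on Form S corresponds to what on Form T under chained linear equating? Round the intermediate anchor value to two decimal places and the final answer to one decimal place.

Form S → anchor (Group 1): v = (2.4/15.3)(66 − 35.7) + 12.0 = 16.75
anchor → Form T (Group 2): y = (18.0/2.7)(16.75 − 10.0) + 40.9 = 85.9

85.9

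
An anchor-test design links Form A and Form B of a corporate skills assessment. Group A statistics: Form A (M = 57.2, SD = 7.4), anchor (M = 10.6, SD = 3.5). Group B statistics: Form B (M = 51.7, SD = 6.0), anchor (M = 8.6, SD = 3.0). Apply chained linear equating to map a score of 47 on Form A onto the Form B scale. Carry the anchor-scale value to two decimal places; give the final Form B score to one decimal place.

Form A → anchor (Group A): v = (3.5/7.4)(47 − 57.2) + 10.6 = 5.78
anchor → Form B (Group B): y = (6.0/3.0)(5.78 − 8.6) + 51.7 = 46.1

46.1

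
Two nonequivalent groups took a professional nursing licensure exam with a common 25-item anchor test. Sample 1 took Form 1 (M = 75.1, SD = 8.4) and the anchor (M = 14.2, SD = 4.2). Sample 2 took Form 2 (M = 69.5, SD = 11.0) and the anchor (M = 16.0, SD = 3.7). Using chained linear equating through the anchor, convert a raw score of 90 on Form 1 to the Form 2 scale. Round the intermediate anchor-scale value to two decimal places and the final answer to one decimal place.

Form 1 → anchor (Sample 1): v = (4.2/8.4)(90 − 75.1) + 14.2 = 21.65
anchor → Form 2 (Sample 2): y = (11.0/3.7)(21.65 − 16.0) + 69.5 = 86.3

86.3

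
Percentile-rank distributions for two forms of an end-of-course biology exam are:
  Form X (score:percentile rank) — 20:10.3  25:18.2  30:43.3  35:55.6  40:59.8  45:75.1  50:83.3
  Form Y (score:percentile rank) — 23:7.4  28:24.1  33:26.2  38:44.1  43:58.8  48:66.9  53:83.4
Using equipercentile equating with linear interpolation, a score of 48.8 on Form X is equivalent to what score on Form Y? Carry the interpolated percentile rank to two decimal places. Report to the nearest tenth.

PR of 48.8 on Form X: 75.1 + (48.8 − 45)/(50 − 45) × (83.3 − 75.1) = 81.33
On Form Y, PR 81.33 falls between score 48 (PR 66.9) and 53 (PR 83.4).
Interpolate: 48 + (81.33 − 66.9)/(83.4 − 66.9) × (53 − 48) = 52.4

52.4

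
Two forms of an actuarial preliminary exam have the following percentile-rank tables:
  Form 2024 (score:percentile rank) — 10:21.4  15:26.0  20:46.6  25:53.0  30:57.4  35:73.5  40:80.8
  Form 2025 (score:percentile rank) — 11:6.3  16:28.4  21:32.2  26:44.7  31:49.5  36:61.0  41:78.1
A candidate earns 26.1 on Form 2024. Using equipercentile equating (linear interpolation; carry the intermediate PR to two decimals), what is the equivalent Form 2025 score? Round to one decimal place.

PR of 26.1 on Form 2024: 53.0 + (26.1 − 25)/(30 − 25) × (57.4 − 53.0) = 53.97
On Form 2025, PR 53.97 falls between score 31 (PR 49.5) and 36 (PR 61.0).
Interpolate: 31 + (53.97 − 49.5)/(61.0 − 49.5) × (36 − 31) = 32.9

32.9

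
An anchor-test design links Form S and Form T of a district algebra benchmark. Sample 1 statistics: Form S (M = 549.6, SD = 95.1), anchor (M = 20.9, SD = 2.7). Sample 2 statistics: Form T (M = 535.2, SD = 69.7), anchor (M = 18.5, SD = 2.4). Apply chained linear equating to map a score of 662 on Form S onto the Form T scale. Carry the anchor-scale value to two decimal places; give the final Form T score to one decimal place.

Form S → anchor (Sample 1): v = (2.7/95.1)(662 − 549.6) + 20.9 = 24.09
anchor → Form T (Sample 2): y = (69.7/2.4)(24.09 − 18.5) + 535.2 = 697.5

697.5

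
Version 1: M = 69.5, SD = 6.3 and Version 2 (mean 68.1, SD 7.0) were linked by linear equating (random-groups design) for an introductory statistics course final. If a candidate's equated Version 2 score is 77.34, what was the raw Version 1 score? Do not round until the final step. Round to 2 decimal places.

Invert y = (SD_Y/SD_X)(x − M_X) + M_Y:
x = (SD_X/SD_Y)(y − M_Y) + M_X = (6.3/7.0)(77.34 − 68.1) + 69.5
x = 0.900000 × 9.240 + 69.5 = 77.82

77.82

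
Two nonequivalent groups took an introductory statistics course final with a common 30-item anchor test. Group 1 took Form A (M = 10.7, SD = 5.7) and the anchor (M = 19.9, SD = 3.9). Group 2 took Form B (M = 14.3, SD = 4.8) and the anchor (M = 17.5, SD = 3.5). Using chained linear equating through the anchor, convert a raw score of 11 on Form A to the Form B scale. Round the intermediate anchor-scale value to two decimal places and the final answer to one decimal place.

17.9

Form A → anchor (Group 1): v = (3.9/5.7)(11 − 10.7) + 19.9 = 20.11
anchor → Form B (Group 2): y = (4.8/3.5)(20.11 − 17.5) + 14.3 = 17.9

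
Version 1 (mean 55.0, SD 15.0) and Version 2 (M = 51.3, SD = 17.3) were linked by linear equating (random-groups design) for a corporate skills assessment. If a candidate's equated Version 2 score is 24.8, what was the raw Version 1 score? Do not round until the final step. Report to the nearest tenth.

Invert y = (SD_Y/SD_X)(x − M_X) + M_Y:
x = (SD_X/SD_Y)(y − M_Y) + M_X = (15.0/17.3)(24.8 − 51.3) + 55.0
x = 0.867052 × -26.500 + 55.0 = 32.0

32.0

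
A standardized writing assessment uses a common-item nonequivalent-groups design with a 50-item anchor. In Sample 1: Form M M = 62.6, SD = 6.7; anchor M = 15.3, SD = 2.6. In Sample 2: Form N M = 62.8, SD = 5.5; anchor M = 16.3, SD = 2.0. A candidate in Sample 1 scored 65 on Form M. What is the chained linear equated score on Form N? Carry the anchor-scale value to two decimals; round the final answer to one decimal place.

62.6

Form M → anchor (Sample 1): v = (2.6/6.7)(65 − 62.6) + 15.3 = 16.23
anchor → Form N (Sample 2): y = (5.5/2.0)(16.23 − 16.3) + 62.8 = 62.6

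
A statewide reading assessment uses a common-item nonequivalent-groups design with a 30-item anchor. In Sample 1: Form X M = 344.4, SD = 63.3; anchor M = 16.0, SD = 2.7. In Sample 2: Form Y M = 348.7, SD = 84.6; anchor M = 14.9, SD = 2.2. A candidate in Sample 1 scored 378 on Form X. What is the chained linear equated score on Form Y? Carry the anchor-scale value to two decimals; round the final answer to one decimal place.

Form X → anchor (Sample 1): v = (2.7/63.3)(378 − 344.4) + 16.0 = 17.43
anchor → Form Y (Sample 2): y = (84.6/2.2)(17.43 − 14.9) + 348.7 = 446.0

446.0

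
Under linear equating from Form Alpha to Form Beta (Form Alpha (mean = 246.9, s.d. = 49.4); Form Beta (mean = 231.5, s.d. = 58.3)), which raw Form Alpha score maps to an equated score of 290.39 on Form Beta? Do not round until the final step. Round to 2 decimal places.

296.80

Invert y = (SD_Y/SD_X)(x − M_X) + M_Y:
x = (SD_X/SD_Y)(y − M_Y) + M_X = (49.4/58.3)(290.39 − 231.5) + 246.9
x = 0.847341 × 58.890 + 246.9 = 296.80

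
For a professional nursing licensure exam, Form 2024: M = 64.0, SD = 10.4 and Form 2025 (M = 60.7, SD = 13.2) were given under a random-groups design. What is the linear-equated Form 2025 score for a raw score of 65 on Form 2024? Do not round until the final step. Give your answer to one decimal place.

62.0

Linear equating: y = (SD_Y/SD_X)(x − M_X) + M_Y
y = (13.2/10.4)(65 − 64.0) + 60.7
y = 1.269231 × 1.0 + 60.7 = 1.2692 + 60.7 = 62.0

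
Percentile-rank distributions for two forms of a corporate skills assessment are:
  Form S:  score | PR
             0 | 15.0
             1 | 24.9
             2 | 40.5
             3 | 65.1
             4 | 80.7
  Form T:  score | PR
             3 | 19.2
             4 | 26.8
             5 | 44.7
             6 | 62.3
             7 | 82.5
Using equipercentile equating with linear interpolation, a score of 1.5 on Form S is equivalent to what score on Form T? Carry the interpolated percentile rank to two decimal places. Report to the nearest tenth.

4.3

PR of 1.5 on Form S: 24.9 + (1.5 − 1)/(2 − 1) × (40.5 − 24.9) = 32.70
On Form T, PR 32.70 falls between score 4 (PR 26.8) and 5 (PR 44.7).
Interpolate: 4 + (32.70 − 26.8)/(44.7 − 26.8) × (5 − 4) = 4.3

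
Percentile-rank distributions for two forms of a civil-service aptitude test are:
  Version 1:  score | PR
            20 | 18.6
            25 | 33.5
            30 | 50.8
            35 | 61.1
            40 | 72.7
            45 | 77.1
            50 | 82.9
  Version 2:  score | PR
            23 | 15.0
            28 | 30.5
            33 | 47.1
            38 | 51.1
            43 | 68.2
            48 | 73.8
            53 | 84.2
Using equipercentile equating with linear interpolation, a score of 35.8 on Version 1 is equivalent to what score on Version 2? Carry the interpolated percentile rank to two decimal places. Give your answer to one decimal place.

PR of 35.8 on Version 1: 61.1 + (35.8 − 35)/(40 − 35) × (72.7 − 61.1) = 62.96
On Version 2, PR 62.96 falls between score 38 (PR 51.1) and 43 (PR 68.2).
Interpolate: 38 + (62.96 − 51.1)/(68.2 − 51.1) × (43 − 38) = 41.5

41.5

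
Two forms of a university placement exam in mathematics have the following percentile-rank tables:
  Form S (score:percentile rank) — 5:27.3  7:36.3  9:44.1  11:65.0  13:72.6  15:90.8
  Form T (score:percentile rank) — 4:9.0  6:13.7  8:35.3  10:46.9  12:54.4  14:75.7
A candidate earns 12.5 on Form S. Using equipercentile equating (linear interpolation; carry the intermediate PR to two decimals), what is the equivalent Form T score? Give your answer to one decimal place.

PR of 12.5 on Form S: 65.0 + (12.5 − 11)/(13 − 11) × (72.6 − 65.0) = 70.70
On Form T, PR 70.70 falls between score 12 (PR 54.4) and 14 (PR 75.7).
Interpolate: 12 + (70.70 − 54.4)/(75.7 − 54.4) × (14 − 12) = 13.5

13.5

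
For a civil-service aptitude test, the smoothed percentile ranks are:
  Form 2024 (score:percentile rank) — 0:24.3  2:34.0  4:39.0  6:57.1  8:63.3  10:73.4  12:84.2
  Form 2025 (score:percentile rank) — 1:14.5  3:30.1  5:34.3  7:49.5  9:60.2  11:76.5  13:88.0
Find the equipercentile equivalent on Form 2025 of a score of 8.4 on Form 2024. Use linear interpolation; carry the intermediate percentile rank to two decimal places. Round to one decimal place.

9.6

PR of 8.4 on Form 2024: 63.3 + (8.4 − 8)/(10 − 8) × (73.4 − 63.3) = 65.32
On Form 2025, PR 65.32 falls between score 9 (PR 60.2) and 11 (PR 76.5).
Interpolate: 9 + (65.32 − 60.2)/(76.5 − 60.2) × (11 − 9) = 9.6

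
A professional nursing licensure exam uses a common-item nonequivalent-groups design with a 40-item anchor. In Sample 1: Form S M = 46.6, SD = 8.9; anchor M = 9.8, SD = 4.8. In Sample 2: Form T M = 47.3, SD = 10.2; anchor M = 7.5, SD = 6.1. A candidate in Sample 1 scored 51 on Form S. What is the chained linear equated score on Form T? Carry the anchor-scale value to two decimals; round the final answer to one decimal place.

Form S → anchor (Sample 1): v = (4.8/8.9)(51 − 46.6) + 9.8 = 12.17
anchor → Form T (Sample 2): y = (10.2/6.1)(12.17 − 7.5) + 47.3 = 55.1

55.1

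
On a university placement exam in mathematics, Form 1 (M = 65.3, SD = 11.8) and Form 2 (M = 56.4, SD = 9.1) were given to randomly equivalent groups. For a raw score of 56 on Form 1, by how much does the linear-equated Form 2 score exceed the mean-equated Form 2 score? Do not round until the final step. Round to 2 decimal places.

2.13

Mean-equated: 56 + (56.4 − 65.3) = 47.10
Linear-equated: (9.1/11.8)(56 − 65.3) + 56.4 = 49.228
Difference = 49.228 − 47.10 = 2.13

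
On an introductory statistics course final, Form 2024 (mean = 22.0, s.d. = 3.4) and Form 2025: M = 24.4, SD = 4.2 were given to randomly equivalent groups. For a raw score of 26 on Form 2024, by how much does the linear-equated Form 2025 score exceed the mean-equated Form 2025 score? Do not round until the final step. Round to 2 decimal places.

Mean-equated: 26 + (24.4 − 22.0) = 28.40
Linear-equated: (4.2/3.4)(26 − 22.0) + 24.4 = 29.341
Difference = 29.341 − 28.40 = 0.94

0.94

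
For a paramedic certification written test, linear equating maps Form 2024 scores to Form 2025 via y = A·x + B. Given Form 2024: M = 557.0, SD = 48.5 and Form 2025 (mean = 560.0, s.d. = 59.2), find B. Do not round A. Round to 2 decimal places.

-119.88

A = SD_Y / SD_X = 59.2 / 48.5 = 1.220619
B = M_Y − A·M_X = 560.0 − 1.220619 × 557.0 = -119.88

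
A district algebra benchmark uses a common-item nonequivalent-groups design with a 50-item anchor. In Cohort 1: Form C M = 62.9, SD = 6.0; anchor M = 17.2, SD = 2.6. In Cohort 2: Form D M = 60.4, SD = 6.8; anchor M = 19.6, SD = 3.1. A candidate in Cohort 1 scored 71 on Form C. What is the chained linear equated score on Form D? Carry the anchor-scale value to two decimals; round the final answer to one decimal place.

62.8

Form C → anchor (Cohort 1): v = (2.6/6.0)(71 − 62.9) + 17.2 = 20.71
anchor → Form D (Cohort 2): y = (6.8/3.1)(20.71 − 19.6) + 60.4 = 62.8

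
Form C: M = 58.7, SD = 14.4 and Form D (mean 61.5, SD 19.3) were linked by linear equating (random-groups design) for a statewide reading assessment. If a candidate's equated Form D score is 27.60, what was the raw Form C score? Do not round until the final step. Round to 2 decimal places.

Invert y = (SD_Y/SD_X)(x − M_X) + M_Y:
x = (SD_X/SD_Y)(y − M_Y) + M_X = (14.4/19.3)(27.60 − 61.5) + 58.7
x = 0.746114 × -33.900 + 58.7 = 33.41

33.41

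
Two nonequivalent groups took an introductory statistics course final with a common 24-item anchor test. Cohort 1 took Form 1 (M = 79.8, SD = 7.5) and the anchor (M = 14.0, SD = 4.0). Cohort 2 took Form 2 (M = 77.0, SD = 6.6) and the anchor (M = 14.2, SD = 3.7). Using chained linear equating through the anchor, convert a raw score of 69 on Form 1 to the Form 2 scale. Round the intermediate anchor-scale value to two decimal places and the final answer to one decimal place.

66.4

Form 1 → anchor (Cohort 1): v = (4.0/7.5)(69 − 79.8) + 14.0 = 8.24
anchor → Form 2 (Cohort 2): y = (6.6/3.7)(8.24 − 14.2) + 77.0 = 66.4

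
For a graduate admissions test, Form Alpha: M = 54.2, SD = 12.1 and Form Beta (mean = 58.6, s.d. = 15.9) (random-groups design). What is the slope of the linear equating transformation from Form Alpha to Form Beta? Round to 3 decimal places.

1.314

A = SD_Y / SD_X = 15.9 / 12.1 = 1.314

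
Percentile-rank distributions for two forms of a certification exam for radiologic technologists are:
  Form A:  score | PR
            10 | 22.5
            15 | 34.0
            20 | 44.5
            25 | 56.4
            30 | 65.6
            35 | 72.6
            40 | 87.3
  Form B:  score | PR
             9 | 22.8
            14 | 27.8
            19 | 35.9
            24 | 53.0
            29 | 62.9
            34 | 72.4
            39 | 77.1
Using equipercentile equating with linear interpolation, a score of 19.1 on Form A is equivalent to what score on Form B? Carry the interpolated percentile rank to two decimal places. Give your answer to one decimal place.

PR of 19.1 on Form A: 34.0 + (19.1 − 15)/(20 − 15) × (44.5 − 34.0) = 42.61
On Form B, PR 42.61 falls between score 19 (PR 35.9) and 24 (PR 53.0).
Interpolate: 19 + (42.61 − 35.9)/(53.0 − 35.9) × (24 − 19) = 21.0

21.0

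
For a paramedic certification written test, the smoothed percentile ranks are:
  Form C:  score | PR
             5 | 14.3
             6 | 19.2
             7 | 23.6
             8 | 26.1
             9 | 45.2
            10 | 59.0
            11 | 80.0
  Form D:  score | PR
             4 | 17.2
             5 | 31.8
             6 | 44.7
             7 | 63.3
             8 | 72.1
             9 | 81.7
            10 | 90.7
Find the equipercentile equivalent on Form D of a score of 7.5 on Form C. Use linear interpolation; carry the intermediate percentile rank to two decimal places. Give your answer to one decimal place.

4.5

PR of 7.5 on Form C: 23.6 + (7.5 − 7)/(8 − 7) × (26.1 − 23.6) = 24.85
On Form D, PR 24.85 falls between score 4 (PR 17.2) and 5 (PR 31.8).
Interpolate: 4 + (24.85 − 17.2)/(31.8 − 17.2) × (5 − 4) = 4.5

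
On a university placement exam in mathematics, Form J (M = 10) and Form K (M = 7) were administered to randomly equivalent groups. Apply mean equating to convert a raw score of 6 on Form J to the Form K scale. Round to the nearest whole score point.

3

Mean equating: y = x + (M_Y − M_X) = 6 + (7 − 10) = 3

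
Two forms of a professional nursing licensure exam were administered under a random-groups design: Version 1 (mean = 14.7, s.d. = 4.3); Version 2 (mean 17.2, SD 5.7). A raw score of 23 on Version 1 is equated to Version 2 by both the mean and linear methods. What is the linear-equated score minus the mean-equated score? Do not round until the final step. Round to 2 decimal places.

Mean-equated: 23 + (17.2 − 14.7) = 25.50
Linear-equated: (5.7/4.3)(23 − 14.7) + 17.2 = 28.202
Difference = 28.202 − 25.50 = 2.70

2.70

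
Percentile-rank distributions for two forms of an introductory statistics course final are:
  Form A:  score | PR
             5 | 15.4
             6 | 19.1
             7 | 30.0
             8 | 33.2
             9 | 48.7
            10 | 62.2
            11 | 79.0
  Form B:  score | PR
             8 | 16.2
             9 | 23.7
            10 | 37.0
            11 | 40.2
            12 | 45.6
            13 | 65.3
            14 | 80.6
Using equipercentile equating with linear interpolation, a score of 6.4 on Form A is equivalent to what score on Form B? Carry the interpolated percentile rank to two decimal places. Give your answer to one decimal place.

PR of 6.4 on Form A: 19.1 + (6.4 − 6)/(7 − 6) × (30.0 − 19.1) = 23.46
On Form B, PR 23.46 falls between score 8 (PR 16.2) and 9 (PR 23.7).
Interpolate: 8 + (23.46 − 16.2)/(23.7 − 16.2) × (9 − 8) = 9.0

9.0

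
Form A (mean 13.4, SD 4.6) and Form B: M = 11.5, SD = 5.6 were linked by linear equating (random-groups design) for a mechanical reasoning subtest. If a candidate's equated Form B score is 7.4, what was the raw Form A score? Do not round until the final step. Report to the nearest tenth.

Invert y = (SD_Y/SD_X)(x − M_X) + M_Y:
x = (SD_X/SD_Y)(y − M_Y) + M_X = (4.6/5.6)(7.4 − 11.5) + 13.4
x = 0.821429 × -4.100 + 13.4 = 10.0

10.0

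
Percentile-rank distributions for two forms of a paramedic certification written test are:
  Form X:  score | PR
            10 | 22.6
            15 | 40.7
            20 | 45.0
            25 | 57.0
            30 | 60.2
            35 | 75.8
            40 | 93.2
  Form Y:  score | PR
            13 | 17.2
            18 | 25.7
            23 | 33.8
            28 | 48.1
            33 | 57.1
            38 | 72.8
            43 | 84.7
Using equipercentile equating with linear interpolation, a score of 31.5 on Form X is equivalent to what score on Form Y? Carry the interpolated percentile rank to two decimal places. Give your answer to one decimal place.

35.5

PR of 31.5 on Form X: 60.2 + (31.5 − 30)/(35 − 30) × (75.8 − 60.2) = 64.88
On Form Y, PR 64.88 falls between score 33 (PR 57.1) and 38 (PR 72.8).
Interpolate: 33 + (64.88 − 57.1)/(72.8 − 57.1) × (38 − 33) = 35.5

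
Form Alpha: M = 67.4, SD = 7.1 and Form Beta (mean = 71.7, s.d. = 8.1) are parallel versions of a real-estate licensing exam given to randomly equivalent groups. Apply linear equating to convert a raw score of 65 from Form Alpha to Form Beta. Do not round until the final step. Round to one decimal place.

69.0

Linear equating: y = (SD_Y/SD_X)(x − M_X) + M_Y
y = (8.1/7.1)(65 − 67.4) + 71.7
y = 1.140845 × -2.4 + 71.7 = -2.7380 + 71.7 = 69.0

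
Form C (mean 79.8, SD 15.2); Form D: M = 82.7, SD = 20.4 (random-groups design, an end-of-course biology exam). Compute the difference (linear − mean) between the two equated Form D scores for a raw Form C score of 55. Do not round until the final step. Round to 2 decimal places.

-8.48

Mean-equated: 55 + (82.7 − 79.8) = 57.90
Linear-equated: (20.4/15.2)(55 − 79.8) + 82.7 = 49.416
Difference = 49.416 − 57.90 = -8.48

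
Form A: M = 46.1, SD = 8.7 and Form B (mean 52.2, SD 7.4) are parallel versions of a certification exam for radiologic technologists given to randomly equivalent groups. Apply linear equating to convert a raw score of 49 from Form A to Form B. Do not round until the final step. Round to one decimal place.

Linear equating: y = (SD_Y/SD_X)(x − M_X) + M_Y
y = (7.4/8.7)(49 − 46.1) + 52.2
y = 0.850575 × 2.9 + 52.2 = 2.4667 + 52.2 = 54.7

54.7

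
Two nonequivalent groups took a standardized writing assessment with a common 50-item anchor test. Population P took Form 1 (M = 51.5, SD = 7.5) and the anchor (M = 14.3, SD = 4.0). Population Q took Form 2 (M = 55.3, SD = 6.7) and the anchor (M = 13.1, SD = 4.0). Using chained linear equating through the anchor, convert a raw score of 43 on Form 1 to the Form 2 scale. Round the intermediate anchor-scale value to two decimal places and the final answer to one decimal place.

49.7

Form 1 → anchor (Population P): v = (4.0/7.5)(43 − 51.5) + 14.3 = 9.77
anchor → Form 2 (Population Q): y = (6.7/4.0)(9.77 − 13.1) + 55.3 = 49.7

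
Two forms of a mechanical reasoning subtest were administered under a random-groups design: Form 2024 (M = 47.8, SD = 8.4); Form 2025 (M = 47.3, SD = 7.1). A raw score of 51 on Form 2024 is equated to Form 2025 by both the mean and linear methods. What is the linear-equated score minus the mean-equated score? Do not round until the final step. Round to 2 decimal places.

Mean-equated: 51 + (47.3 − 47.8) = 50.50
Linear-equated: (7.1/8.4)(51 − 47.8) + 47.3 = 50.005
Difference = 50.005 − 50.50 = -0.50

-0.50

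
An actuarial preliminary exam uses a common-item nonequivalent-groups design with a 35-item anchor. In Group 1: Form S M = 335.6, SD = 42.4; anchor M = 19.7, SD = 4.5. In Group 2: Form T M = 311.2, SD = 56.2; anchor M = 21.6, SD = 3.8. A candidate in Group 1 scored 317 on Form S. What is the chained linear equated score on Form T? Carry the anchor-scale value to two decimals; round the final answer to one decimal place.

Form S → anchor (Group 1): v = (4.5/42.4)(317 − 335.6) + 19.7 = 17.73
anchor → Form T (Group 2): y = (56.2/3.8)(17.73 − 21.6) + 311.2 = 254.0

254.0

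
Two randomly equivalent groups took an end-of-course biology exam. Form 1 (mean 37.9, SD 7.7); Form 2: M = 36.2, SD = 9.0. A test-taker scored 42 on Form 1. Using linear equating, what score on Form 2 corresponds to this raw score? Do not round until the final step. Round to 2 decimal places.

40.99

Linear equating: y = (SD_Y/SD_X)(x − M_X) + M_Y
y = (9.0/7.7)(42 − 37.9) + 36.2
y = 1.168831 × 4.1 + 36.2 = 4.7922 + 36.2 = 40.99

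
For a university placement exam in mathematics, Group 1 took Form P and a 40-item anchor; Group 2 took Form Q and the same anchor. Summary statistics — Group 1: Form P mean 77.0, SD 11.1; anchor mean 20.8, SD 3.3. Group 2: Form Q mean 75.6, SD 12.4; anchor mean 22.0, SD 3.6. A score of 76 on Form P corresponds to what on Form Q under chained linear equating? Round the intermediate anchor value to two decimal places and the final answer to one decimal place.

70.4

Form P → anchor (Group 1): v = (3.3/11.1)(76 − 77.0) + 20.8 = 20.50
anchor → Form Q (Group 2): y = (12.4/3.6)(20.50 − 22.0) + 75.6 = 70.4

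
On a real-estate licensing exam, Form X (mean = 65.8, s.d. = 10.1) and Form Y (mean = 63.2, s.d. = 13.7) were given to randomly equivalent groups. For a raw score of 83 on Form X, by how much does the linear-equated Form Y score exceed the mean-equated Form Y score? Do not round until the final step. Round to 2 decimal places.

6.13

Mean-equated: 83 + (63.2 − 65.8) = 80.40
Linear-equated: (13.7/10.1)(83 − 65.8) + 63.2 = 86.531
Difference = 86.531 − 80.40 = 6.13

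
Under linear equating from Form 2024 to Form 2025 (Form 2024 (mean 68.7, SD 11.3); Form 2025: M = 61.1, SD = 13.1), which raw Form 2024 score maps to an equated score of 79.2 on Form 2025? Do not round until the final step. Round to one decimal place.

Invert y = (SD_Y/SD_X)(x − M_X) + M_Y:
x = (SD_X/SD_Y)(y − M_Y) + M_X = (11.3/13.1)(79.2 − 61.1) + 68.7
x = 0.862595 × 18.100 + 68.7 = 84.3

84.3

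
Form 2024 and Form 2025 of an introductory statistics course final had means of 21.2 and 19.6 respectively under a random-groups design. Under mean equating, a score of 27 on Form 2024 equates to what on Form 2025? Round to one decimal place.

Mean equating: y = x + (M_Y − M_X) = 27 + (19.6 − 21.2) = 25.4

25.4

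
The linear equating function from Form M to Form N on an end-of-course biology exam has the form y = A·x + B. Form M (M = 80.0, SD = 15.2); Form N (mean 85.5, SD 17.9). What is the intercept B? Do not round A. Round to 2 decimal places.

A = SD_Y / SD_X = 17.9 / 15.2 = 1.177632
B = M_Y − A·M_X = 85.5 − 1.177632 × 80.0 = -8.71

-8.71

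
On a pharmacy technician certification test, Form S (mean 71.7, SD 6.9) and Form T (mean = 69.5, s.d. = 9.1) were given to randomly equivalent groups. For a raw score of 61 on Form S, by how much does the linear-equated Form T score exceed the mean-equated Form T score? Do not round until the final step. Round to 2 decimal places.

Mean-equated: 61 + (69.5 − 71.7) = 58.80
Linear-equated: (9.1/6.9)(61 − 71.7) + 69.5 = 55.388
Difference = 55.388 − 58.80 = -3.41

-3.41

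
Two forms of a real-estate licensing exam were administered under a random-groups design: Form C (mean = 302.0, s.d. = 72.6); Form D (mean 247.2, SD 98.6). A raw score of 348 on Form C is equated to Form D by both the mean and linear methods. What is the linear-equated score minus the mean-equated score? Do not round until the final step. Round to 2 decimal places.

16.47

Mean-equated: 348 + (247.2 − 302.0) = 293.20
Linear-equated: (98.6/72.6)(348 − 302.0) + 247.2 = 309.674
Difference = 309.674 − 293.20 = 16.47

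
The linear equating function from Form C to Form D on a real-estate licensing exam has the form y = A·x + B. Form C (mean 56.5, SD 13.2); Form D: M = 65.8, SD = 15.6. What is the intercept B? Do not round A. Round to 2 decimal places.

-0.97

A = SD_Y / SD_X = 15.6 / 13.2 = 1.181818
B = M_Y − A·M_X = 65.8 − 1.181818 × 56.5 = -0.97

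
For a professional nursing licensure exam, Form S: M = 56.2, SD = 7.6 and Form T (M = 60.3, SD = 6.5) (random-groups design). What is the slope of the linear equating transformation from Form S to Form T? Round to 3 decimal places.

0.855

A = SD_Y / SD_X = 6.5 / 7.6 = 0.855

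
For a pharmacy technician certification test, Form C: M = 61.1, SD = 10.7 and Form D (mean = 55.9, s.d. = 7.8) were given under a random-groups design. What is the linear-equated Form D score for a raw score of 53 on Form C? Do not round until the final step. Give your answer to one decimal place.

50.0

Linear equating: y = (SD_Y/SD_X)(x − M_X) + M_Y
y = (7.8/10.7)(53 − 61.1) + 55.9
y = 0.728972 × -8.1 + 55.9 = -5.9047 + 55.9 = 50.0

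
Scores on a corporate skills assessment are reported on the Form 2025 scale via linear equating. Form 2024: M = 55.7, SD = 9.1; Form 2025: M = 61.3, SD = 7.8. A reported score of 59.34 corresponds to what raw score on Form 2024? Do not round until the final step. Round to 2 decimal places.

53.41

Invert y = (SD_Y/SD_X)(x − M_X) + M_Y:
x = (SD_X/SD_Y)(y − M_Y) + M_X = (9.1/7.8)(59.34 − 61.3) + 55.7
x = 1.166667 × -1.960 + 55.7 = 53.41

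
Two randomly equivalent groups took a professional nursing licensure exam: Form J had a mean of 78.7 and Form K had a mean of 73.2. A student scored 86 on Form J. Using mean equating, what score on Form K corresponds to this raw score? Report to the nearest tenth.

Mean equating: y = x + (M_Y − M_X) = 86 + (73.2 − 78.7) = 80.5

80.5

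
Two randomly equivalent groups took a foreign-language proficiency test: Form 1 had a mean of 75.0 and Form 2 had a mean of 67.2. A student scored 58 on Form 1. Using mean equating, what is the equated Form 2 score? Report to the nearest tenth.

50.2

Mean equating: y = x + (M_Y − M_X) = 58 + (67.2 − 75.0) = 50.2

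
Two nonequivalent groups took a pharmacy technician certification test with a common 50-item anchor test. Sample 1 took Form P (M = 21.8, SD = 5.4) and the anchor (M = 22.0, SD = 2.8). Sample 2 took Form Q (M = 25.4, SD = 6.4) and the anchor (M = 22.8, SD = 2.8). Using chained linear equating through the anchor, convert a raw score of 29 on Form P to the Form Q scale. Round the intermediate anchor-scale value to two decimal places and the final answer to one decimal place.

Form P → anchor (Sample 1): v = (2.8/5.4)(29 − 21.8) + 22.0 = 25.73
anchor → Form Q (Sample 2): y = (6.4/2.8)(25.73 − 22.8) + 25.4 = 32.1

32.1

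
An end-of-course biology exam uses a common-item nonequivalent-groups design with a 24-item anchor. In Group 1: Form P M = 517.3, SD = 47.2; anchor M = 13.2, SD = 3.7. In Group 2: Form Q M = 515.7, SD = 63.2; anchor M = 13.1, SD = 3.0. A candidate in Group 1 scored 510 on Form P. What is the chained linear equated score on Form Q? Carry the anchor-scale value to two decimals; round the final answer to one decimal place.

505.8

Form P → anchor (Group 1): v = (3.7/47.2)(510 − 517.3) + 13.2 = 12.63
anchor → Form Q (Group 2): y = (63.2/3.0)(12.63 − 13.1) + 515.7 = 505.8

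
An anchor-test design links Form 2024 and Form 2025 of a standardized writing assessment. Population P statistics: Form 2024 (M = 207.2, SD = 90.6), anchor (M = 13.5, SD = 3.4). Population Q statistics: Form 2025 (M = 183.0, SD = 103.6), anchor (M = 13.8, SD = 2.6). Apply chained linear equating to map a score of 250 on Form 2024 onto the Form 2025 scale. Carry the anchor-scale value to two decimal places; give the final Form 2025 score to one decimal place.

235.2

Form 2024 → anchor (Population P): v = (3.4/90.6)(250 − 207.2) + 13.5 = 15.11
anchor → Form 2025 (Population Q): y = (103.6/2.6)(15.11 − 13.8) + 183.0 = 235.2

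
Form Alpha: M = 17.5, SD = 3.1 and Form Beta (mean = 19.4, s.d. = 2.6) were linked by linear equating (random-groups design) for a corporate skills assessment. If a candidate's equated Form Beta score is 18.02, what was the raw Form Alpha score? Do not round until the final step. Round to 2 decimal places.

Invert y = (SD_Y/SD_X)(x − M_X) + M_Y:
x = (SD_X/SD_Y)(y − M_Y) + M_X = (3.1/2.6)(18.02 − 19.4) + 17.5
x = 1.192308 × -1.380 + 17.5 = 15.85

15.85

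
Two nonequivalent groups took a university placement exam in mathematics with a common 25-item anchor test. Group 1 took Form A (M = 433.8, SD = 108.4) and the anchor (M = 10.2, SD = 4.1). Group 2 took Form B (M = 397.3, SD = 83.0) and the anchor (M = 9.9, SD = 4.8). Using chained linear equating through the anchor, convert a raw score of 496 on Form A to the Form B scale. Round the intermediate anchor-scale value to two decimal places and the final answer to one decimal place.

Form A → anchor (Group 1): v = (4.1/108.4)(496 − 433.8) + 10.2 = 12.55
anchor → Form B (Group 2): y = (83.0/4.8)(12.55 − 9.9) + 397.3 = 443.1

443.1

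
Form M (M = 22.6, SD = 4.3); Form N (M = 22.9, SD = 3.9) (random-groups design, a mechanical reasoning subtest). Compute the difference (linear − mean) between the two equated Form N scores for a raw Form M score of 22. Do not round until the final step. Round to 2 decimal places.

0.06

Mean-equated: 22 + (22.9 − 22.6) = 22.30
Linear-equated: (3.9/4.3)(22 − 22.6) + 22.9 = 22.356
Difference = 22.356 − 22.30 = 0.06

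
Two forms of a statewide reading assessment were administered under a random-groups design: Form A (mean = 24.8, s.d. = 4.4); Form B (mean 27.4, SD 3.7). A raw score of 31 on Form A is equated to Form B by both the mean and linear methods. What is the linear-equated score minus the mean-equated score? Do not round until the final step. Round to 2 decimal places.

Mean-equated: 31 + (27.4 − 24.8) = 33.60
Linear-equated: (3.7/4.4)(31 − 24.8) + 27.4 = 32.614
Difference = 32.614 − 33.60 = -0.99

-0.99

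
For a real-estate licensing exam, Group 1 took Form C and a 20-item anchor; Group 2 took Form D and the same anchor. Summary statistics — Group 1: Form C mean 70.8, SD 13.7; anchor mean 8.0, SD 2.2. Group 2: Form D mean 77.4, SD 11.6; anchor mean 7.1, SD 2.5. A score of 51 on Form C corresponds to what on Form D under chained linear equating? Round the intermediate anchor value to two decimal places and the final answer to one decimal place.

Form C → anchor (Group 1): v = (2.2/13.7)(51 − 70.8) + 8.0 = 4.82
anchor → Form D (Group 2): y = (11.6/2.5)(4.82 − 7.1) + 77.4 = 66.8

66.8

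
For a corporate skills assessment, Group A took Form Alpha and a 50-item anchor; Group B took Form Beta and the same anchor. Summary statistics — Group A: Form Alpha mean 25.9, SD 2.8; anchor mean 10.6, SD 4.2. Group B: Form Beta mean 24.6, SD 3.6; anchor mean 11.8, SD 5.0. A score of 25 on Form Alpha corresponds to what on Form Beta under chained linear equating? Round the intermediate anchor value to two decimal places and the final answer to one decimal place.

22.8

Form Alpha → anchor (Group A): v = (4.2/2.8)(25 − 25.9) + 10.6 = 9.25
anchor → Form Beta (Group B): y = (3.6/5.0)(9.25 − 11.8) + 24.6 = 22.8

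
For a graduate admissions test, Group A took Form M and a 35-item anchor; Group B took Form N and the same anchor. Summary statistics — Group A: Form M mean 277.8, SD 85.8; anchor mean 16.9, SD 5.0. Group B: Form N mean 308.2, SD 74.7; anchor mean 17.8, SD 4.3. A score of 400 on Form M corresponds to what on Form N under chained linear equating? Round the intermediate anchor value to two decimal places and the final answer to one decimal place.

416.3

Form M → anchor (Group A): v = (5.0/85.8)(400 − 277.8) + 16.9 = 24.02
anchor → Form N (Group B): y = (74.7/4.3)(24.02 − 17.8) + 308.2 = 416.3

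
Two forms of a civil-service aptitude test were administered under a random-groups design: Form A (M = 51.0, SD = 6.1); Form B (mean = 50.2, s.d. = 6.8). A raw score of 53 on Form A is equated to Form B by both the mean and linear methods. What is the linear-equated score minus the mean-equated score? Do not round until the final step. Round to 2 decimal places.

0.23

Mean-equated: 53 + (50.2 − 51.0) = 52.20
Linear-equated: (6.8/6.1)(53 − 51.0) + 50.2 = 52.430
Difference = 52.430 − 52.20 = 0.23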